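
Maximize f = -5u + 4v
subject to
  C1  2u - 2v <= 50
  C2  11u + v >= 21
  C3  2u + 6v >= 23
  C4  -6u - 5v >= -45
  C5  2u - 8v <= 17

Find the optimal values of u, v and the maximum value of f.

Extreme points and f = -5u + 4v:
  (103/64, 211/64) → f = 329/64
  (60/49, 369/49) → f = 24
  (155/26, 24/13) → f = -583/26

The binding constraints are 11u + v = 21 and -6u - 5v = -45.
Solving simultaneously gives u = 60/49, v = 369/49.

u = 60/49, v = 369/49, maximum f = 24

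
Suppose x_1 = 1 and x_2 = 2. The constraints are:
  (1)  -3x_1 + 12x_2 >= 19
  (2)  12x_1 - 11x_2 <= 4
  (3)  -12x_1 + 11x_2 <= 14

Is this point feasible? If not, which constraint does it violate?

(1): 21 ≥ 19 ✓
(2): -10 ≤ 4 ✓
(3): 10 ≤ 14 ✓

feasible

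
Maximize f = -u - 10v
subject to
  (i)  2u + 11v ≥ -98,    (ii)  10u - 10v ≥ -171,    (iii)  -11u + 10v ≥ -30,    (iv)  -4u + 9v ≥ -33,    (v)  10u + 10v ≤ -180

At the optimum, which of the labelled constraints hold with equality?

(i) and (v)

Corner points and f = -u - 10v:
  (-2861/130, -319/65) → f = 9241/130
  (-100/9, -62/9) → f = 80
  (-351/20, -9/20) → f = 441/20

The maximum is at (-100/9, -62/9). Substituting into each constraint, equality holds for (i) and (v); the remaining constraints have slack.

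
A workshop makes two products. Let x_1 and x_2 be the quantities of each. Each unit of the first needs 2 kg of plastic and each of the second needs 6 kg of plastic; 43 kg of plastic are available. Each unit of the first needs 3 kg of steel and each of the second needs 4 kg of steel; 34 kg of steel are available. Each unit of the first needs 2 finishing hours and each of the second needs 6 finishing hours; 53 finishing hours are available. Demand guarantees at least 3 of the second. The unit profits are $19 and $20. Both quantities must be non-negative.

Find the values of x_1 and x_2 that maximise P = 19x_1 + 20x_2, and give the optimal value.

x_1 = 22/3, x_2 = 3, maximum P = 598/3

Feasible corners and P = 19x_1 + 20x_2:
  (0, 43/6) → P = 430/3
  (0, 3) → P = 60
  (16/5, 61/10) → P = 914/5
  (22/3, 3) → P = 598/3

The optimum lies where 3x_1 + 4x_2 = 34 and x_2 = 3.
Solving simultaneously gives x_1 = 22/3, x_2 = 3.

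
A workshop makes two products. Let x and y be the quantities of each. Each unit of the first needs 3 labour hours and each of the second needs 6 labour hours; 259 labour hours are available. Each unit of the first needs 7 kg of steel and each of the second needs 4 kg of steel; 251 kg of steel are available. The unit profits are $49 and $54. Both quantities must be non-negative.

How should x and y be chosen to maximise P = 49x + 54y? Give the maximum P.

x = 47/3, y = 106/3, maximum P = 8027/3

Corner points and P = 49x + 54y:
  (0, 0) → P = 0
  (0, 259/6) → P = 2331
  (251/7, 0) → P = 1757
  (47/3, 106/3) → P = 8027/3

At the optimal vertex, 3x + 6y = 259 and 7x + 4y = 251.
Solving simultaneously gives x = 47/3, y = 106/3.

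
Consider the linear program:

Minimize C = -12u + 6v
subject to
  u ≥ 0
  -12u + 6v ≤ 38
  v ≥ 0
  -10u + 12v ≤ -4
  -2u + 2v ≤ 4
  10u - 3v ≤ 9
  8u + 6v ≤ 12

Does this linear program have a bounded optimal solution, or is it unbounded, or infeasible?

bounded optimum

Feasible corners and C = -12u + 6v:
  (2/5, 0) → C = -24/5
  (9/10, 0) → C = -54/5
  (16/15, 5/9) → C = -142/15
The feasible region has finitely many vertices and no improving ray; the minimum is -54/5 at (9/10, 0).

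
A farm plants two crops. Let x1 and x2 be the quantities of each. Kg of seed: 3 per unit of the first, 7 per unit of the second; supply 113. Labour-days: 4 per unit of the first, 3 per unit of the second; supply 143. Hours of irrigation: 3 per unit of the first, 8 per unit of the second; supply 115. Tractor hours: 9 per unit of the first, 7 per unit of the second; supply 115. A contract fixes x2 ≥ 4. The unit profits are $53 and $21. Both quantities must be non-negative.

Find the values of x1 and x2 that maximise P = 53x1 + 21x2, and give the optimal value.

Extreme points and P = 53x1 + 21x2:
  (0, 115/8) → P = 2415/8
  (0, 4) → P = 84
  (115/51, 230/17) → P = 20585/51
  (29/3, 4) → P = 1789/3

x1 = 29/3, x2 = 4, maximum P = 1789/3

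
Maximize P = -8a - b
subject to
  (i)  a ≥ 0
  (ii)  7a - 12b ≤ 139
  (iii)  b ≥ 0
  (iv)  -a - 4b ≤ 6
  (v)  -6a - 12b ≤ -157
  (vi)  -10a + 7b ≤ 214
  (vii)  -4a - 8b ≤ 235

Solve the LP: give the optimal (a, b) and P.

a = 0, b = 157/12, maximum P = -157/12

Feasible corners and P = -8a - b:
  (0, 157/12) → P = -157/12
  (0, 214/7) → P = -214/7
  (296/13, 265/156) → P = -28681/156
The feasible region is unbounded (it extends along (12, 7), (7, 10)), but P strictly decreases along every unbounded feasible direction, so there is no improving ray and the maximum is attained at a vertex.

At the optimal vertex, a = 0 and -6a - 12b = -157.
Solving simultaneously gives a = 0, b = 157/12.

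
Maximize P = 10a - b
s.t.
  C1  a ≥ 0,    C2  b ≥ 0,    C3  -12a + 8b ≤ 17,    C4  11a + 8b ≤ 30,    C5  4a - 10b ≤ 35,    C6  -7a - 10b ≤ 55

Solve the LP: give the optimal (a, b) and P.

a = 30/11, b = 0, maximum P = 300/11

Corner points and P = 10a - b:
  (0, 0) → P = 0
  (0, 17/8) → P = -17/8
  (30/11, 0) → P = 300/11
  (13/23, 547/184) → P = 493/184

At the optimal vertex, b = 0 and 11a + 8b = 30.
Solving simultaneously gives a = 30/11, b = 0.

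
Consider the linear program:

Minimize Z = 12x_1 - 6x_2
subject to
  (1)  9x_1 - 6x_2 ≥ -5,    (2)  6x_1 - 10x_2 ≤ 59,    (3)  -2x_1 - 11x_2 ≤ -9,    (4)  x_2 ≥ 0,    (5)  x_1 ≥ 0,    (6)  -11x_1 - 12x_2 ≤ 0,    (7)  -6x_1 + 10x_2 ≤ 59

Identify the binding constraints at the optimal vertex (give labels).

Extreme points and Z = 12x_1 - 6x_2:
  (0, 5/6) → Z = -5
  (152/27, 167/18) → Z = 107/9
  (59/6, 0) → Z = 118
  (9/2, 0) → Z = 54
  (0, 9/11) → Z = -54/11
The feasible region is unbounded (it extends along (5, 3)), but Z strictly increases along every unbounded feasible direction, so there is no improving ray and the minimum is attained at a vertex.

The minimum is at (0, 5/6). Substituting into each constraint, equality holds for (1) and (5); the remaining constraints have slack.

(1) and (5)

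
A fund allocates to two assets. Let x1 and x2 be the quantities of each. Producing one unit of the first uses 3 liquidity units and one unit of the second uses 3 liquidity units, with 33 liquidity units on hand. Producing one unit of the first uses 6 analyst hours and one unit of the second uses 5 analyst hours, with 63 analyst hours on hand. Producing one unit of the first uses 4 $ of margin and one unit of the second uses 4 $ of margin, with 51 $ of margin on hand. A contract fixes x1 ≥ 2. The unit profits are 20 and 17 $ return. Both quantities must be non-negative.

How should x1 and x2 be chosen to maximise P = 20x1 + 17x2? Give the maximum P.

x1 = 8, x2 = 3, maximum P = 211

Vertices and P = 20x1 + 17x2:
  (21/2, 0) → P = 210
  (2, 0) → P = 40
  (8, 3) → P = 211
  (2, 9) → P = 193

At the optimal vertex, 3x1 + 3x2 = 33 and 6x1 + 5x2 = 63.
Solving simultaneously gives x1 = 8, x2 = 3.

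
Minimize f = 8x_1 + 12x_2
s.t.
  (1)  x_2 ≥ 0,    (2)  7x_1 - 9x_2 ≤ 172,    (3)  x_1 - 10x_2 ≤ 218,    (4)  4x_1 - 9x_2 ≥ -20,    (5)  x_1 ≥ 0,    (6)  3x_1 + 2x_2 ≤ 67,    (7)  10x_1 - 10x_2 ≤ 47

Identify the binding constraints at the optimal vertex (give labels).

Vertices and f = 8x_1 + 12x_2:
  (0, 0) → f = 0
  (47/10, 0) → f = 188/5
  (0, 20/9) → f = 80/3
  (623/50, 194/25) → f = 964/5

The minimum is at (0, 0). Substituting into each constraint, equality holds for (1) and (5); the remaining constraints have slack.

(1) and (5)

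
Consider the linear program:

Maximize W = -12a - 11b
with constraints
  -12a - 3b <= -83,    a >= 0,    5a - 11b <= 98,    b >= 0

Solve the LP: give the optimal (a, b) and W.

The feasible region is unbounded (it extends along (0, 1), (11, 5)), but W strictly decreases along every unbounded feasible direction, so there is no improving ray and the maximum is attained at a vertex.

a = 83/12, b = 0, maximum W = -83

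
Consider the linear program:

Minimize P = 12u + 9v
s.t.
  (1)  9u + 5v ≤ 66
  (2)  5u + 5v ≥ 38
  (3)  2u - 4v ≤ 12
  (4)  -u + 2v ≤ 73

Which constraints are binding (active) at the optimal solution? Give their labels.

(2) and (4)

Corner points and P = 12u + 9v:
  (7, 3/5) → P = 447/5
  (-233/23, 723/23) → P = 3711/23
  (-289/15, 403/15) → P = 53/5

The minimum is at (-289/15, 403/15). Substituting into each constraint, equality holds for (2) and (4); the remaining constraints have slack.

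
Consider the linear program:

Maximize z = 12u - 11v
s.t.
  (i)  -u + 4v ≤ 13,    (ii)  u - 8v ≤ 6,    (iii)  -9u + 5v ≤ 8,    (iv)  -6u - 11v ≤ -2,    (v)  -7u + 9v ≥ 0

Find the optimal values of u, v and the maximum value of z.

u = 117/19, v = 91/19, maximum z = 403/19

Vertices and z = 12u - 11v:
  (33/31, 109/31) → z = -803/31
  (117/19, 91/19) → z = 403/19
  (-26/43, 22/43) → z = -554/43
  (18/131, 14/131) → z = 62/131

At the optimal vertex, -u + 4v = 13 and -7u + 9v = 0.
Solving simultaneously gives u = 117/19, v = 91/19.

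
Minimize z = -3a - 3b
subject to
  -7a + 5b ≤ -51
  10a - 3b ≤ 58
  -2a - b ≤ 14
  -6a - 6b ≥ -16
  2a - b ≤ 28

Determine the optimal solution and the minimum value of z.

a = 137/29, b = -104/29, minimum z = -99/29

Corner points and z = -3a - 3b:
  (137/29, -104/29) → z = -99/29
  (-19/17, -200/17) → z = 657/17
  (1, -16) → z = 45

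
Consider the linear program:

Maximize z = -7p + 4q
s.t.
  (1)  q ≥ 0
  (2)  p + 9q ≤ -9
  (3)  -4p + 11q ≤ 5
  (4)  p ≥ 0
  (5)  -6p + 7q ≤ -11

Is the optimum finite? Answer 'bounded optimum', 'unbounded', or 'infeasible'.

infeasible

The boundaries q = 0 and -6p + 7q = -11 meet at (11/6, 0), but that point violates p + 9q ≤ -9. Every candidate vertex is excluded by some other constraint, so the feasible region is empty.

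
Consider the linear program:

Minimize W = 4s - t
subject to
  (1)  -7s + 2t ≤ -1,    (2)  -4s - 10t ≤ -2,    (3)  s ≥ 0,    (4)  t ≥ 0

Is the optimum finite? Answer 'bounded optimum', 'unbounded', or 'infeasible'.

bounded optimum

Feasible corners and W = 4s - t:
  (7/39, 5/39) → W = 23/39
  (1/2, 0) → W = 2
The feasible region has finitely many vertices and no improving ray; the minimum is 23/39 at (7/39, 5/39).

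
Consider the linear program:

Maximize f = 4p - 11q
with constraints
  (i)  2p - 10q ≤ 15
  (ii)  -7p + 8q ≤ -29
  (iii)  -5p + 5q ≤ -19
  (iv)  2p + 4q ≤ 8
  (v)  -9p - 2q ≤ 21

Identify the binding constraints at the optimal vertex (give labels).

(i) and (iv)

Extreme points and f = 4p - 11q:
  (85/27, -47/54) → f = 133/6
  (5, -1/2) → f = 51/2
  (45/11, -1/22) → f = 371/22

The maximum is at (5, -1/2). Substituting into each constraint, equality holds for (i) and (iv); the remaining constraints have slack.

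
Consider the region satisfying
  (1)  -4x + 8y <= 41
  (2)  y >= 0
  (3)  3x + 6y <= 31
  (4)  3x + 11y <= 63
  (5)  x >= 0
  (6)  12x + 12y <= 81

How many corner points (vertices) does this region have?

5

Intersecting each pair of boundary lines and keeping only the points that satisfy every inequality leaves:
  (1/24, 247/48)
  (0, 41/8)
  (0, 0)
  (27/4, 0)
  (19/6, 43/12)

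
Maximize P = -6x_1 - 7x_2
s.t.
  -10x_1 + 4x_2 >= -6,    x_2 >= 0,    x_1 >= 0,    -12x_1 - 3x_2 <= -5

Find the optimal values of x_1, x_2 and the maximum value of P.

Feasible corners and P = -6x_1 - 7x_2:
  (3/5, 0) → P = -18/5
  (5/12, 0) → P = -5/2
  (0, 5/3) → P = -35/3
The feasible region is unbounded (it extends along (0, 1), (2, 5)), but P strictly decreases along every unbounded feasible direction, so there is no improving ray and the maximum is attained at a vertex.

The binding constraints are x_2 = 0 and -12x_1 - 3x_2 = -5.
Solving simultaneously gives x_1 = 5/12, x_2 = 0.

x_1 = 5/12, x_2 = 0, maximum P = -5/2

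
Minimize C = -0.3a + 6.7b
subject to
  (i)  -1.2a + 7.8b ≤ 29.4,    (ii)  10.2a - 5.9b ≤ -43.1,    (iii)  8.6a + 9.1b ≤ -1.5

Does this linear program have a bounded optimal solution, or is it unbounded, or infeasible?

unbounded

From the feasible point (-3.58, 1046/325), moving in the direction (-5.9, -10.2) keeps every constraint satisfied while C decreases without bound.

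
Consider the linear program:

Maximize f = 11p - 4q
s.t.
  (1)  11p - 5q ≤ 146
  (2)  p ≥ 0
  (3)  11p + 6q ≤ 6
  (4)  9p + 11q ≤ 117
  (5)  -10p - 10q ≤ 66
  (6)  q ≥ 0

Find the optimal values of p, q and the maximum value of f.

p = 6/11, q = 0, maximum f = 6

Vertices and f = 11p - 4q:
  (0, 1) → f = -4
  (0, 0) → f = 0
  (6/11, 0) → f = 6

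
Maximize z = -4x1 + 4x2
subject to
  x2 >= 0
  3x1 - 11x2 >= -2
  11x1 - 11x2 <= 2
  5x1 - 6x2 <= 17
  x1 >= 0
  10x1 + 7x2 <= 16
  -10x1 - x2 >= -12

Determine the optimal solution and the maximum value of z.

x1 = 0, x2 = 2/11, maximum z = 8/11

Feasible corners and z = -4x1 + 4x2:
  (2/11, 0) → z = -8/11
  (0, 0) → z = 0
  (1/2, 7/22) → z = -8/11
  (0, 2/11) → z = 8/11

The binding constraints are 3x1 - 11x2 = -2 and x1 = 0.
Solving simultaneously gives x1 = 0, x2 = 2/11.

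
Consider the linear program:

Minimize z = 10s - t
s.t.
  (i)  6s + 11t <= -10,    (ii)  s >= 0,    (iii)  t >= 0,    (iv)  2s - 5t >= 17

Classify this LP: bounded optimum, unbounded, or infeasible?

infeasible

The boundaries 6s + 11t = -10 and 2s - 5t = 17 meet at (137/52, -61/26), but that point violates t ≥ 0. Every candidate vertex is excluded by some other constraint, so the feasible region is empty.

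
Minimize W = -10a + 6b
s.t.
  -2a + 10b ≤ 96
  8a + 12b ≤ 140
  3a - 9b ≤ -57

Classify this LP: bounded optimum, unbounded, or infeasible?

Corner points and W = -10a + 6b:
  (31/13, 131/13) → W = 476/13
  (16/3, 73/9) → W = -14/3
The feasible region has finitely many vertices and no improving ray; the minimum is -14/3 at (16/3, 73/9).

bounded optimum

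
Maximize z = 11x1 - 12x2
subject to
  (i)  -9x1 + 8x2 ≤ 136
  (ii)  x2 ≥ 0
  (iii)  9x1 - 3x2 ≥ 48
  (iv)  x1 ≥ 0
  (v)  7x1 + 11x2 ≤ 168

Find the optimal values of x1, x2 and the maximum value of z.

The optimum lies where x2 = 0 and 7x1 + 11x2 = 168.
Solving simultaneously gives x1 = 24, x2 = 0.

x1 = 24, x2 = 0, maximum z = 264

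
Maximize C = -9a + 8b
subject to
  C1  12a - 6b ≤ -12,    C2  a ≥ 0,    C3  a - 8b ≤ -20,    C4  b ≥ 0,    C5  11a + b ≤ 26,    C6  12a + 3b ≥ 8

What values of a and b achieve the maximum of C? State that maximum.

Vertices and C = -9a + 8b:
  (4/15, 38/15) → C = 268/15
  (24/13, 74/13) → C = 376/13
  (0, 26) → C = 208
  (0, 8/3) → C = 64/3
  (4/99, 248/99) → C = 1948/99

At the optimal vertex, a = 0 and 11a + b = 26.
Solving simultaneously gives a = 0, b = 26.

a = 0, b = 26, maximum C = 208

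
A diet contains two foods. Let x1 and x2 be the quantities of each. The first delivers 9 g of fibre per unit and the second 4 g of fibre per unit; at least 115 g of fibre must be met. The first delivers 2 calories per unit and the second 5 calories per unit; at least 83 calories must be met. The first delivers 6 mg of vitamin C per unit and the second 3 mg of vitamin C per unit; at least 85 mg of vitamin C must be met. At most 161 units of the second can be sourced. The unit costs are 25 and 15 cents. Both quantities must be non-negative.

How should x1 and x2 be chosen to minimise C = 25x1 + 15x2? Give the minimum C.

x1 = 22/3, x2 = 41/3, minimum C = 1165/3

Corner points and C = 25x1 + 15x2:
  (0, 115/4) → C = 1725/4
  (0, 161) → C = 2415
  (83/2, 0) → C = 2075/2
  (5/3, 25) → C = 1250/3
  (22/3, 41/3) → C = 1165/3
The feasible region is unbounded (it extends along (1, 0)), but C strictly increases along every unbounded feasible direction, so there is no improving ray and the minimum is attained at a vertex.

The binding constraints are 2x1 + 5x2 = 83 and 6x1 + 3x2 = 85.
Solving simultaneously gives x1 = 22/3, x2 = 41/3.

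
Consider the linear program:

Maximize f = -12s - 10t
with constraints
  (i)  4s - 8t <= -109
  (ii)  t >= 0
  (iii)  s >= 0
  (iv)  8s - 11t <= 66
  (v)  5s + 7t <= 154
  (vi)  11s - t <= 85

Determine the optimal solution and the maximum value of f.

Corner points and f = -12s - 10t:
  (0, 109/8) → f = -545/4
  (469/68, 1161/68) → f = -507/2
  (0, 22) → f = -220

s = 0, t = 109/8, maximum f = -545/4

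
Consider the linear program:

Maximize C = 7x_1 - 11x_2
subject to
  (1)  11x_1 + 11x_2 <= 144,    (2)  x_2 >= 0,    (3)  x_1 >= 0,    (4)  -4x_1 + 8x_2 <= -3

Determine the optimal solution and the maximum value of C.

Feasible corners and C = 7x_1 - 11x_2:
  (144/11, 0) → C = 1008/11
  (395/44, 181/44) → C = 387/22
  (3/4, 0) → C = 21/4

x_1 = 144/11, x_2 = 0, maximum C = 1008/11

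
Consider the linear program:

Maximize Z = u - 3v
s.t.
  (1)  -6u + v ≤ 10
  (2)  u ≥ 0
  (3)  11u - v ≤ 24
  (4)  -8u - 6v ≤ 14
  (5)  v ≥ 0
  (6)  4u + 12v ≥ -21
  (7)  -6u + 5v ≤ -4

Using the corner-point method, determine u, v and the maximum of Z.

Corner points and Z = u - 3v:
  (24/11, 0) → Z = 24/11
  (116/49, 100/49) → Z = -184/49
  (2/3, 0) → Z = 2/3

The optimum lies where 11u - v = 24 and v = 0.
Solving simultaneously gives u = 24/11, v = 0.

u = 24/11, v = 0, maximum Z = 24/11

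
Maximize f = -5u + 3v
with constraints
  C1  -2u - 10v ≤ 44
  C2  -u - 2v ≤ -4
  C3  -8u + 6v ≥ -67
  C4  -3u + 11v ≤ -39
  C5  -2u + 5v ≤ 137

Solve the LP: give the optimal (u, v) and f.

Vertices and f = -5u + 3v:
  (79/11, -35/22) → f = -895/22
  (122/17, -27/17) → f = -691/17
  (503/70, -111/70) → f = -1424/35

At the optimal vertex, -u - 2v = -4 and -3u + 11v = -39.
Solving simultaneously gives u = 122/17, v = -27/17.

u = 122/17, v = -27/17, maximum f = -691/17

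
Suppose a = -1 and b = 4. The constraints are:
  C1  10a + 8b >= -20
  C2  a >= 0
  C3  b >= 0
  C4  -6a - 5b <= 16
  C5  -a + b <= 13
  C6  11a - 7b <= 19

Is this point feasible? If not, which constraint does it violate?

not feasible — violates C2

Constraint C2: a = -1, which is not ≥ 0. All other constraints are satisfied.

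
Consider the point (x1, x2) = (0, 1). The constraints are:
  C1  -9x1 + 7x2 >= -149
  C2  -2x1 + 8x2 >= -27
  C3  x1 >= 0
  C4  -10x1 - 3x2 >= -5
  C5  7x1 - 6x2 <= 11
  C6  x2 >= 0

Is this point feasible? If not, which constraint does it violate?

C1: 7 ≥ -149 ✓
C2: 8 ≥ -27 ✓
C3: 0 ≥ 0 ✓
C4: -3 ≥ -5 ✓
C5: -6 ≤ 11 ✓
C6: 1 ≥ 0 ✓

feasible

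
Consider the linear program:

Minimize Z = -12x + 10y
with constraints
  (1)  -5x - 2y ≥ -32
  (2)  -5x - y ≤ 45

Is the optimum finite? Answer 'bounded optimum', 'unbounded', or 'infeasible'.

unbounded

From the feasible point (-122/5, 77), moving in the direction (1, -5) keeps every constraint satisfied while Z decreases without bound.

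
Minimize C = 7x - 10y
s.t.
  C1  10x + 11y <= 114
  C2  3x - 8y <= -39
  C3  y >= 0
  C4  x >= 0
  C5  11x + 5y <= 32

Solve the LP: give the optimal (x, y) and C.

x = 0, y = 32/5, minimum C = -64

Vertices and C = 7x - 10y:
  (0, 39/8) → C = -195/4
  (61/103, 525/103) → C = -4823/103
  (0, 32/5) → C = -64

The binding constraints are x = 0 and 11x + 5y = 32.
Solving simultaneously gives x = 0, y = 32/5.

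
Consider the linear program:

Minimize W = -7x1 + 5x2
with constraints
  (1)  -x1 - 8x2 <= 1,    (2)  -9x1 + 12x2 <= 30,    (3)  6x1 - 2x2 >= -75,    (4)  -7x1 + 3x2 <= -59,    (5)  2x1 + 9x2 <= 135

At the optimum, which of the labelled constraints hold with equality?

(1) and (5)

Corner points and W = -7x1 + 5x2:
  (469/59, -66/59) → W = -3613/59
  (1089/7, -137/7) → W = -8308/7
  (312/23, 827/69) → W = -2417/69

The minimum is at (1089/7, -137/7). Substituting into each constraint, equality holds for (1) and (5); the remaining constraints have slack.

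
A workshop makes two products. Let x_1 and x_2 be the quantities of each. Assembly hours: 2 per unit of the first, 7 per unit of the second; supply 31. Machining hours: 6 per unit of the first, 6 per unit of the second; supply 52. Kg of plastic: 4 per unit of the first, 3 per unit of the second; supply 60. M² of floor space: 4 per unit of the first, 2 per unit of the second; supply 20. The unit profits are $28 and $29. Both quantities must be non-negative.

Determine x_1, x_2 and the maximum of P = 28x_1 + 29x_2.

The optimum lies where 2x_1 + 7x_2 = 31 and 4x_1 + 2x_2 = 20.
Solving simultaneously gives x_1 = 13/4, x_2 = 7/2.

x_1 = 13/4, x_2 = 7/2, maximum P = 385/2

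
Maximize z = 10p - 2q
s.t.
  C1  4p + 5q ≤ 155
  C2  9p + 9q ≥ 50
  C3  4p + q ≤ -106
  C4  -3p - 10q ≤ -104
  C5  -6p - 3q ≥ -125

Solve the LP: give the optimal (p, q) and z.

p = -1004/27, q = 1154/27, maximum z = -1372/3

Corner points and z = 10p - 2q:
  (-1145/9, 1195/9) → z = -13840/9
  (-685/16, 261/4) → z = -4469/8
  (-1004/27, 1154/27) → z = -1372/3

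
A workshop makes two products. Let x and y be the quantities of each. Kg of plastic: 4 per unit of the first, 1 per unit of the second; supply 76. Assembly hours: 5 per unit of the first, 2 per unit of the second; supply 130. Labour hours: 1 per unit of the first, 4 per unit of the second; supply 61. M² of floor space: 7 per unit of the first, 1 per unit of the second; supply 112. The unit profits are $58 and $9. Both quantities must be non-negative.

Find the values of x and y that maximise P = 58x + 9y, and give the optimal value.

Extreme points and P = 58x + 9y:
  (0, 0) → P = 0
  (0, 61/4) → P = 549/4
  (16, 0) → P = 928
  (43/3, 35/3) → P = 2809/3

x = 43/3, y = 35/3, maximum P = 2809/3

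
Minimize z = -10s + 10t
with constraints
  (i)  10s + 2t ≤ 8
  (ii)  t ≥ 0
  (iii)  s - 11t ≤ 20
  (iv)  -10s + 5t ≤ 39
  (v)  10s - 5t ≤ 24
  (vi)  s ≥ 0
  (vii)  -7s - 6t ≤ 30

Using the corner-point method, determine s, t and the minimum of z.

s = 4/5, t = 0, minimum z = -8

Vertices and z = -10s + 10t:
  (4/5, 0) → z = -8
  (0, 4) → z = 40
  (0, 0) → z = 0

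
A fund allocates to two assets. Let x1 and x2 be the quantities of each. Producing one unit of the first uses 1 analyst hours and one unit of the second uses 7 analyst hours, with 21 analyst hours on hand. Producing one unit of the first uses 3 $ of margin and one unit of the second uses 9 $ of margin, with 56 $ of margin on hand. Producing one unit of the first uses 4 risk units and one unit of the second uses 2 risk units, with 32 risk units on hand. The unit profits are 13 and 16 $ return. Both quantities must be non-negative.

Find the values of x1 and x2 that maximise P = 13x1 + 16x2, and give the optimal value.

Feasible corners and P = 13x1 + 16x2:
  (0, 0) → P = 0
  (0, 3) → P = 48
  (8, 0) → P = 104
  (7, 2) → P = 123

x1 = 7, x2 = 2, maximum P = 123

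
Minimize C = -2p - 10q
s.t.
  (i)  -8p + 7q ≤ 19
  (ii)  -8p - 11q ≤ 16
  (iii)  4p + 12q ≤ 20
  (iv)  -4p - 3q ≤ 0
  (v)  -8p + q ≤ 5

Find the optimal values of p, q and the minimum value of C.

p = -2/5, q = 9/5, minimum C = -86/5

Vertices and C = -2p - 10q:
  (12/5, -16/5) → C = 136/5
  (-2/5, 9/5) → C = -86/5
  (-15/28, 5/7) → C = -85/14
The feasible region is unbounded (it extends along (3, -1), (11, -8)), but C strictly increases along every unbounded feasible direction, so there is no improving ray and the minimum is attained at a vertex.

The binding constraints are 4p + 12q = 20 and -8p + q = 5.
Solving simultaneously gives p = -2/5, q = 9/5.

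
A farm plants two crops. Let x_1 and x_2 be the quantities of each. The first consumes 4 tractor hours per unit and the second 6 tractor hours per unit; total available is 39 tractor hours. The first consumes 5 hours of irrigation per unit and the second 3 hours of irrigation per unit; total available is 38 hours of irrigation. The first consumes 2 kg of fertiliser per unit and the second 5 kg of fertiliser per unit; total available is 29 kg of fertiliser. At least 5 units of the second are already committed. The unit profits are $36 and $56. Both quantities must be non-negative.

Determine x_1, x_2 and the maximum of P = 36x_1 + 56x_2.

x_1 = 2, x_2 = 5, maximum P = 352

Vertices and P = 36x_1 + 56x_2:
  (0, 29/5) → P = 1624/5
  (0, 5) → P = 280
  (2, 5) → P = 352

At the optimal vertex, 2x_1 + 5x_2 = 29 and x_2 = 5.
Solving simultaneously gives x_1 = 2, x_2 = 5.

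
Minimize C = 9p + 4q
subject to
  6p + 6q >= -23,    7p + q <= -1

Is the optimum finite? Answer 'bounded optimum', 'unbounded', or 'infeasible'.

unbounded

From the feasible point (17/36, -155/36), moving in the direction (-6, 6) keeps every constraint satisfied while C decreases without bound.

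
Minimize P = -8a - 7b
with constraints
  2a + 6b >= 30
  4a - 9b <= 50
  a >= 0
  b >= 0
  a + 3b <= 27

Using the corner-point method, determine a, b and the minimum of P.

The optimum lies where 4a - 9b = 50 and a + 3b = 27.
Solving simultaneously gives a = 131/7, b = 58/21.

a = 131/7, b = 58/21, minimum P = -3550/21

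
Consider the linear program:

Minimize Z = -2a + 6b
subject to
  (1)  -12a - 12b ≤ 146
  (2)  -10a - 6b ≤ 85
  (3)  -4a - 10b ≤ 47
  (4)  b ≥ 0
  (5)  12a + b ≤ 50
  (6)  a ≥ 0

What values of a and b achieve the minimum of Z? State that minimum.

Vertices and Z = -2a + 6b:
  (25/6, 0) → Z = -25/3
  (0, 0) → Z = 0
  (0, 50) → Z = 300

a = 25/6, b = 0, minimum Z = -25/3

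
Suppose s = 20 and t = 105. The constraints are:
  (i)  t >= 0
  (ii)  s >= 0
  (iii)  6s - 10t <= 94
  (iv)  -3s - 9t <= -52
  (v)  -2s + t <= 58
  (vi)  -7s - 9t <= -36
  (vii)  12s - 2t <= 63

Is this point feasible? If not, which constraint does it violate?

Constraint (v): -2s + t = 65, which is not ≤ 58. All other constraints are satisfied.

not feasible — violates (v)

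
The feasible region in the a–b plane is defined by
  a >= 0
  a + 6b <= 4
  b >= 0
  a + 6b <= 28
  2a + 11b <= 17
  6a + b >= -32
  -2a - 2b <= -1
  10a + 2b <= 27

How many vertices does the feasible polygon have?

Intersecting each pair of boundary lines and keeping only the points that satisfy every inequality leaves:
  (0, 2/3)
  (0, 1/2)
  (77/29, 13/58)
  (1/2, 0)
  (27/10, 0)

5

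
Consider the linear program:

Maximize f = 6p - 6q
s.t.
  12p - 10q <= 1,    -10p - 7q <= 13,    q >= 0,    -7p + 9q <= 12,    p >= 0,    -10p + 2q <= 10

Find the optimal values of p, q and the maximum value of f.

Corner points and f = 6p - 6q:
  (1/12, 0) → f = 1/2
  (129/38, 151/38) → f = -66/19
  (0, 0) → f = 0
  (0, 4/3) → f = -8

p = 1/12, q = 0, maximum f = 1/2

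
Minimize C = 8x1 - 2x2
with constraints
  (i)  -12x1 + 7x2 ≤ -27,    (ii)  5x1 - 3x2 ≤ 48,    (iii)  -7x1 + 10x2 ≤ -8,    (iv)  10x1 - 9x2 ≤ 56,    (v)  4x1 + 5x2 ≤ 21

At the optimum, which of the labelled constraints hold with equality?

(i) and (iv)

Corner points and C = 8x1 - 2x2:
  (214/71, 93/71) → C = 1526/71
  (-149/38, -201/19) → C = -194/19
  (10/3, 23/15) → C = 118/5
  (469/86, -7/43) → C = 1890/43

The minimum is at (-149/38, -201/19). Substituting into each constraint, equality holds for (i) and (iv); the remaining constraints have slack.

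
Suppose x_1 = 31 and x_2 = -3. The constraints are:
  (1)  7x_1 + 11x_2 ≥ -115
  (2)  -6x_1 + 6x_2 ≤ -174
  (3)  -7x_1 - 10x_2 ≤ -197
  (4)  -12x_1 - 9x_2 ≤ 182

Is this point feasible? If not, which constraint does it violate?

Constraint (3): -7x_1 - 10x_2 = -187, which is not ≤ -197. All other constraints are satisfied.

not feasible — violates (3)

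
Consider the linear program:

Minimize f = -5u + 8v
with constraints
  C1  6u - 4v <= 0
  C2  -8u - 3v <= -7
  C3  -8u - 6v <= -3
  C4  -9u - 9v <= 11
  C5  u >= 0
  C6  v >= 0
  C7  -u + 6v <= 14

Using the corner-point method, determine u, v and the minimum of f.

Extreme points and f = -5u + 8v:
  (14/25, 21/25) → f = 98/25
  (7/4, 21/8) → f = 49/4
  (0, 7/3) → f = 56/3

u = 14/25, v = 21/25, minimum f = 98/25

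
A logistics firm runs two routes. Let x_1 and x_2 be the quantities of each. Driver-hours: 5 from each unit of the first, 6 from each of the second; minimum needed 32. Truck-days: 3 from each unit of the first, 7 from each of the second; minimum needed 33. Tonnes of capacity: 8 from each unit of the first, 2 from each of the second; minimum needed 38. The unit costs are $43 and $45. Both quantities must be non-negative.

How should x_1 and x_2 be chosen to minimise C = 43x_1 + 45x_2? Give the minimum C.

x_1 = 4, x_2 = 3, minimum C = 307

Vertices and C = 43x_1 + 45x_2:
  (0, 19) → C = 855
  (11, 0) → C = 473
  (4, 3) → C = 307
The feasible region is unbounded (it extends along (0, 1), (1, 0)), but C strictly increases along every unbounded feasible direction, so there is no improving ray and the minimum is attained at a vertex.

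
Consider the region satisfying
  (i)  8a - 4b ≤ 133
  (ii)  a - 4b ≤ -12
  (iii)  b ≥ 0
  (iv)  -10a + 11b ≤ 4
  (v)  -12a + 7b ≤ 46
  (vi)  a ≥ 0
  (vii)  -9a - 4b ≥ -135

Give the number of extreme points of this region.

3

The feasible vertices (each the meet of two boundaries and inside every other half-plane) are:
  (4, 4)
  (123/10, 243/40)
  (1469/139, 1386/139)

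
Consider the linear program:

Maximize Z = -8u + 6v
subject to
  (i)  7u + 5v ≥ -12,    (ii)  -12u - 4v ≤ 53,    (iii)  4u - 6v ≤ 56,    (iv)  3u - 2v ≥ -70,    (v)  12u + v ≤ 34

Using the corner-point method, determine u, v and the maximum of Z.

u = -2/27, v = 314/9, maximum Z = 5668/27

The binding constraints are 3u - 2v = -70 and 12u + v = 34.
Solving simultaneously gives u = -2/27, v = 314/9.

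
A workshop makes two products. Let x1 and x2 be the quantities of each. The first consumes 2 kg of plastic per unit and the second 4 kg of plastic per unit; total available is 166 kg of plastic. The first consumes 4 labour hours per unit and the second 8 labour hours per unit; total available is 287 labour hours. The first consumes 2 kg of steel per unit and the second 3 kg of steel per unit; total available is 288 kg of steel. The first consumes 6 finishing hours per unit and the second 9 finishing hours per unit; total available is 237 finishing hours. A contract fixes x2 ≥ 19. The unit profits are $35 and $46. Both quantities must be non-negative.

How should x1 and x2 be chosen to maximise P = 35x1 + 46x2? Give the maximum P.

Corner points and P = 35x1 + 46x2:
  (0, 79/3) → P = 3634/3
  (0, 19) → P = 874
  (11, 19) → P = 1259

At the optimal vertex, 6x1 + 9x2 = 237 and x2 = 19.
Solving simultaneously gives x1 = 11, x2 = 19.

x1 = 11, x2 = 19, maximum P = 1259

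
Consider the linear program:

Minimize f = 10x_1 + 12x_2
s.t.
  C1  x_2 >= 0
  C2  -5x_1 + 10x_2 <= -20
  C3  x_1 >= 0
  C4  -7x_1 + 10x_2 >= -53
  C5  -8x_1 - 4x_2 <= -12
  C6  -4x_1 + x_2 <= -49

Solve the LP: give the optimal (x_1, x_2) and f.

x_1 = 437/33, x_2 = 131/33, minimum f = 5942/33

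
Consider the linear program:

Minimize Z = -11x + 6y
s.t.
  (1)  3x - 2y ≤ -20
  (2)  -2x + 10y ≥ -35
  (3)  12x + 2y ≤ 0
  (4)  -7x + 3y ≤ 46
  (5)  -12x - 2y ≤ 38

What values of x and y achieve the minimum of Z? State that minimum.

x = -4/3, y = 8, minimum Z = 188/3

Extreme points and Z = -11x + 6y:
  (-4/3, 8) → Z = 188/3
  (-58/15, 21/5) → Z = 1016/15
  (-46/25, 276/25) → Z = 2162/25
  (-103/25, 143/25) → Z = 1991/25

The binding constraints are 3x - 2y = -20 and 12x + 2y = 0.
Solving simultaneously gives x = -4/3, y = 8.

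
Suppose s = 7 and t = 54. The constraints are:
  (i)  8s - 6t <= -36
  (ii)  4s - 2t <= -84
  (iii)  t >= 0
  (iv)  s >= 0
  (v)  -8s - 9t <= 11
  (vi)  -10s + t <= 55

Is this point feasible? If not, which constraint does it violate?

not feasible — violates (ii)

Constraint (ii): 4s - 2t = -80, which is not ≤ -84. All other constraints are satisfied.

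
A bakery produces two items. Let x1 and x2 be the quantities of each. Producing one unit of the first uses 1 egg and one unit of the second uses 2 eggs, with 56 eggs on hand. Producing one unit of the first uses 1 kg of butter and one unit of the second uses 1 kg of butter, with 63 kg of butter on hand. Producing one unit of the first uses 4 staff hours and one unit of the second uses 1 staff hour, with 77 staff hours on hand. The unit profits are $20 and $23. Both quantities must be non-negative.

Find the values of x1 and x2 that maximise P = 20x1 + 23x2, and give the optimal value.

Feasible corners and P = 20x1 + 23x2:
  (0, 0) → P = 0
  (0, 28) → P = 644
  (77/4, 0) → P = 385
  (14, 21) → P = 763

x1 = 14, x2 = 21, maximum P = 763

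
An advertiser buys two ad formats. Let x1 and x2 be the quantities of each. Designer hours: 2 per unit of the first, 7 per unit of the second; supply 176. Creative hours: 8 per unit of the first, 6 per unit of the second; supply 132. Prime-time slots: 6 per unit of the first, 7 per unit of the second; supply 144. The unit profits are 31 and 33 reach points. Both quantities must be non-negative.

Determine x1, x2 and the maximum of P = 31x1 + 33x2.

x1 = 3, x2 = 18, maximum P = 687

Vertices and P = 31x1 + 33x2:
  (0, 0) → P = 0
  (0, 144/7) → P = 4752/7
  (33/2, 0) → P = 1023/2
  (3, 18) → P = 687

The binding constraints are 8x1 + 6x2 = 132 and 6x1 + 7x2 = 144.
Solving simultaneously gives x1 = 3, x2 = 18.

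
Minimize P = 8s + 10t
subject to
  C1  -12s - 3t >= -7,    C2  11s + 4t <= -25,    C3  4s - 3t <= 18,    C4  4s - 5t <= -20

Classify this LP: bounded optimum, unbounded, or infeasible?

unbounded

From the feasible point (-205/71, 120/71), moving in the direction (-5, -4) keeps every constraint satisfied while P decreases without bound.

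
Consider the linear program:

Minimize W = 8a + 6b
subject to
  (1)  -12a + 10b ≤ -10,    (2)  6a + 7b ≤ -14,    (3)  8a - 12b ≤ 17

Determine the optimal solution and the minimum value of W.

a = -25/32, b = -31/16, minimum W = -143/8

The optimum lies where -12a + 10b = -10 and 8a - 12b = 17.
Solving simultaneously gives a = -25/32, b = -31/16.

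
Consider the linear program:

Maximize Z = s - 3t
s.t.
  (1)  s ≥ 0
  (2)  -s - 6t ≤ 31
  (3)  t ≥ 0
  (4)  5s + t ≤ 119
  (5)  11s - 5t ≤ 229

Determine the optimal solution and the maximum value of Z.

s = 229/11, t = 0, maximum Z = 229/11

Corner points and Z = s - 3t:
  (0, 0) → Z = 0
  (0, 119) → Z = -357
  (229/11, 0) → Z = 229/11
  (206/9, 41/9) → Z = 83/9

The optimum lies where t = 0 and 11s - 5t = 229.
Solving simultaneously gives s = 229/11, t = 0.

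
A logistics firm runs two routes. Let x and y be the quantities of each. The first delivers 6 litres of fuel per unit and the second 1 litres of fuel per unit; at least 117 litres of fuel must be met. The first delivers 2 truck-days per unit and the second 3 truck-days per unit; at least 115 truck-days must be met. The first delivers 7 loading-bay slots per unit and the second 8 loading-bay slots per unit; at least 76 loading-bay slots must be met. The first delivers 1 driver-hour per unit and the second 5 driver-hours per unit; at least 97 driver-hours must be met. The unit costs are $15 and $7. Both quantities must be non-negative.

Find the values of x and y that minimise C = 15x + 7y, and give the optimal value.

x = 59/4, y = 57/2, minimum C = 1683/4

Feasible corners and C = 15x + 7y:
  (0, 117) → C = 819
  (97, 0) → C = 1455
  (59/4, 57/2) → C = 1683/4
  (284/7, 79/7) → C = 4813/7
The feasible region is unbounded (it extends along (0, 1), (1, 0)), but C strictly increases along every unbounded feasible direction, so there is no improving ray and the minimum is attained at a vertex.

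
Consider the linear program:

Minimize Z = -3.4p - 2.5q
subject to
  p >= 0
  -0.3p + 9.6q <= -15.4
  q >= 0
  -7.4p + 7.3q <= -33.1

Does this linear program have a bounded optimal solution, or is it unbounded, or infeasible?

unbounded

From the feasible point (154/3, 0), moving in the direction (1, 0) keeps every constraint satisfied while Z decreases without bound.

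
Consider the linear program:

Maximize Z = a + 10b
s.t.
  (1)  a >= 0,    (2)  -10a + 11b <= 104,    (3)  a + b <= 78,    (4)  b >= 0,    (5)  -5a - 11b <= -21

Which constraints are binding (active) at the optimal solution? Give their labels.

(2) and (3)

Feasible corners and Z = a + 10b:
  (0, 104/11) → Z = 1040/11
  (0, 21/11) → Z = 210/11
  (754/21, 884/21) → Z = 3198/7
  (78, 0) → Z = 78
  (21/5, 0) → Z = 21/5

The maximum is at (754/21, 884/21). Substituting into each constraint, equality holds for (2) and (3); the remaining constraints have slack.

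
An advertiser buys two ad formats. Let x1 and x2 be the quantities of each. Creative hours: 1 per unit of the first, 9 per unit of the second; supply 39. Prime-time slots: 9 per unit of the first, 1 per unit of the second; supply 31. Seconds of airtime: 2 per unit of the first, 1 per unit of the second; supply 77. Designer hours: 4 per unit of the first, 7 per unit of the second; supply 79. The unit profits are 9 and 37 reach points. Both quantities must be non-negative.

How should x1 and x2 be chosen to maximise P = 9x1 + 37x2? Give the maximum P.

x1 = 3, x2 = 4, maximum P = 175

Vertices and P = 9x1 + 37x2:
  (0, 0) → P = 0
  (0, 13/3) → P = 481/3
  (31/9, 0) → P = 31
  (3, 4) → P = 175

At the optimal vertex, x1 + 9x2 = 39 and 9x1 + x2 = 31.
Solving simultaneously gives x1 = 3, x2 = 4.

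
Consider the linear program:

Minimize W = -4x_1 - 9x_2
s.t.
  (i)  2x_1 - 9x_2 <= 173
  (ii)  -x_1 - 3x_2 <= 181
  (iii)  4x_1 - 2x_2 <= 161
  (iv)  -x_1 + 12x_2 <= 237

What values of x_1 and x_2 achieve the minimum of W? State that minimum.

x_1 = 1203/23, x_2 = 1109/46, minimum W = -19605/46

The binding constraints are 4x_1 - 2x_2 = 161 and -x_1 + 12x_2 = 237.
Solving simultaneously gives x_1 = 1203/23, x_2 = 1109/46.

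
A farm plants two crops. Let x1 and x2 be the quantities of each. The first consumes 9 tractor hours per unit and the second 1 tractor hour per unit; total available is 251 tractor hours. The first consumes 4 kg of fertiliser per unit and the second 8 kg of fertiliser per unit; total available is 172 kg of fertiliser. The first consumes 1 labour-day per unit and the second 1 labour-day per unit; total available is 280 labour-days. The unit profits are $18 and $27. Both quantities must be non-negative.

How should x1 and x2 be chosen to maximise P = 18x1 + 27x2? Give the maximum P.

Vertices and P = 18x1 + 27x2:
  (0, 0) → P = 0
  (0, 43/2) → P = 1161/2
  (251/9, 0) → P = 502
  (27, 8) → P = 702

The optimum lies where 9x1 + x2 = 251 and 4x1 + 8x2 = 172.
Solving simultaneously gives x1 = 27, x2 = 8.

x1 = 27, x2 = 8, maximum P = 702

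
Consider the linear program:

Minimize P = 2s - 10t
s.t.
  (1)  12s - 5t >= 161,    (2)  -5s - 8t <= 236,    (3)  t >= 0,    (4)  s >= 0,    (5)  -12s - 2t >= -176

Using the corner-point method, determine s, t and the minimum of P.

Vertices and P = 2s - 10t:
  (161/12, 0) → P = 161/6
  (601/42, 15/7) → P = 151/21
  (44/3, 0) → P = 88/3

At the optimal vertex, 12s - 5t = 161 and -12s - 2t = -176.
Solving simultaneously gives s = 601/42, t = 15/7.

s = 601/42, t = 15/7, minimum P = 151/21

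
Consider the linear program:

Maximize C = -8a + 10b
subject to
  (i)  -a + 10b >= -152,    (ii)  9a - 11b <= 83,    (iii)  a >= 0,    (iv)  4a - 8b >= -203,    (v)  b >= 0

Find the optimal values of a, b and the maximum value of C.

a = 0, b = 203/8, maximum C = 1015/4

Corner points and C = -8a + 10b:
  (2897/28, 2159/28) → C = -793/14
  (83/9, 0) → C = -664/9
  (0, 203/8) → C = 1015/4
  (0, 0) → C = 0

At the optimal vertex, a = 0 and 4a - 8b = -203.
Solving simultaneously gives a = 0, b = 203/8.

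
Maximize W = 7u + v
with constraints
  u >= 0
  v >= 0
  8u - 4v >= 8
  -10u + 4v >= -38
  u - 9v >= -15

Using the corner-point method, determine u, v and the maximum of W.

u = 201/43, v = 94/43, maximum W = 1501/43

The optimum lies where -10u + 4v = -38 and u - 9v = -15.
Solving simultaneously gives u = 201/43, v = 94/43.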